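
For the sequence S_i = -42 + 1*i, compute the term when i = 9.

S_9 = -42 + 1*9 = -42 + 9 = -33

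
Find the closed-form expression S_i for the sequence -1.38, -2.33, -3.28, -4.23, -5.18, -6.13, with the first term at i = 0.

Check differences: -2.33 - -1.38 = -0.95
-3.28 - -2.33 = -0.95
Common difference d = -0.95.
First term a = -1.38.
Formula: S_i = -1.38 - 0.95*i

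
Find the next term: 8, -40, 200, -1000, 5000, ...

Ratios: -40 / 8 = -5.0
This is a geometric sequence with common ratio r = -5.
Next term = 5000 * -5 = -25000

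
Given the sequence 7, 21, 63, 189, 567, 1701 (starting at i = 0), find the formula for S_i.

Check ratios: 21 / 7 = 3.0
Common ratio r = 3.
First term a = 7.
Formula: S_i = 7 * 3^i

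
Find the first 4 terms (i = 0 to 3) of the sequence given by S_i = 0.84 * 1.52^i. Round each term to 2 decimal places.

This is a geometric sequence.
i=0: S_0 = 0.84 * 1.52^0 = 0.84
i=1: S_1 = 0.84 * 1.52^1 ≈ 1.28
i=2: S_2 = 0.84 * 1.52^2 ≈ 1.94
i=3: S_3 = 0.84 * 1.52^3 ≈ 2.95
The first 4 terms are: [0.84, 1.28, 1.94, 2.95]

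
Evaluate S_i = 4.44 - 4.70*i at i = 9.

S_9 = 4.44 + -4.7*9 = 4.44 + -42.3 = -37.86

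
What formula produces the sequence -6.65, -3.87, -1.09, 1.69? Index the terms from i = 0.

Check differences: -3.87 - -6.65 = 2.78
-1.09 - -3.87 = 2.78
Common difference d = 2.78.
First term a = -6.65.
Formula: S_i = -6.65 + 2.78*i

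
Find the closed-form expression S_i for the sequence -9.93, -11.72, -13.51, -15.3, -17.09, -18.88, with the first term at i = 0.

Check differences: -11.72 - -9.93 = -1.79
-13.51 - -11.72 = -1.79
Common difference d = -1.79.
First term a = -9.93.
Formula: S_i = -9.93 - 1.79*i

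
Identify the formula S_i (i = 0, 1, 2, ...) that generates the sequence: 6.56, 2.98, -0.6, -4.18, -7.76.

Check differences: 2.98 - 6.56 = -3.58
-0.6 - 2.98 = -3.58
Common difference d = -3.58.
First term a = 6.56.
Formula: S_i = 6.56 - 3.58*i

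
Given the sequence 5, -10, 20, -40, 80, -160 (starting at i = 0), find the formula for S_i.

Check ratios: -10 / 5 = -2.0
Common ratio r = -2.
First term a = 5.
Formula: S_i = 5 * (-2)^i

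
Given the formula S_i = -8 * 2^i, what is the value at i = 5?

S_5 = -8 * 2^5 = -8 * 32 = -256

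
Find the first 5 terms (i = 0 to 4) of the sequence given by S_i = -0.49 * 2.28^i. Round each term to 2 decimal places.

This is a geometric sequence.
i=0: S_0 = -0.49 * 2.28^0 = -0.49
i=1: S_1 = -0.49 * 2.28^1 ≈ -1.12
i=2: S_2 = -0.49 * 2.28^2 ≈ -2.55
i=3: S_3 = -0.49 * 2.28^3 ≈ -5.81
i=4: S_4 = -0.49 * 2.28^4 ≈ -13.24
The first 5 terms are: [-0.49, -1.12, -2.55, -5.81, -13.24]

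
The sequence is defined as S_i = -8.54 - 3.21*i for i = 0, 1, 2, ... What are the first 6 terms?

This is an arithmetic sequence.
i=0: S_0 = -8.54 + -3.21*0 = -8.54
i=1: S_1 = -8.54 + -3.21*1 = -11.75
i=2: S_2 = -8.54 + -3.21*2 = -14.96
i=3: S_3 = -8.54 + -3.21*3 = -18.17
i=4: S_4 = -8.54 + -3.21*4 = -21.38
i=5: S_5 = -8.54 + -3.21*5 = -24.59
The first 6 terms are: [-8.54, -11.75, -14.96, -18.17, -21.38, -24.59]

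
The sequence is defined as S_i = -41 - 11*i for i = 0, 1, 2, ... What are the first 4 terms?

This is an arithmetic sequence.
i=0: S_0 = -41 + -11*0 = -41
i=1: S_1 = -41 + -11*1 = -52
i=2: S_2 = -41 + -11*2 = -63
i=3: S_3 = -41 + -11*3 = -74
The first 4 terms are: [-41, -52, -63, -74]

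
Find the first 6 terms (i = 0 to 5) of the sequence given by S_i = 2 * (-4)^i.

This is a geometric sequence.
i=0: S_0 = 2 * (-4)^0 = 2
i=1: S_1 = 2 * (-4)^1 = -8
i=2: S_2 = 2 * (-4)^2 = 32
i=3: S_3 = 2 * (-4)^3 = -128
i=4: S_4 = 2 * (-4)^4 = 512
i=5: S_5 = 2 * (-4)^5 = -2048
The first 6 terms are: [2, -8, 32, -128, 512, -2048]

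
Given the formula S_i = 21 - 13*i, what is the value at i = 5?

S_5 = 21 + -13*5 = 21 + -65 = -44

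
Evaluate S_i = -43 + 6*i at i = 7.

S_7 = -43 + 6*7 = -43 + 42 = -1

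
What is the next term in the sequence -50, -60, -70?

Differences: -60 - -50 = -10
This is an arithmetic sequence with common difference d = -10.
Next term = -70 + -10 = -80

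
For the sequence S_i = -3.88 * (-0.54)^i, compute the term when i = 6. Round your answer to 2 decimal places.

S_6 = -3.88 * (-0.54)^6 ≈ -3.88 * 0.0248 ≈ -0.1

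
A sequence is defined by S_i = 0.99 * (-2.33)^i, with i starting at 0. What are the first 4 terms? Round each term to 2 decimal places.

This is a geometric sequence.
i=0: S_0 = 0.99 * (-2.33)^0 = 0.99
i=1: S_1 = 0.99 * (-2.33)^1 ≈ -2.31
i=2: S_2 = 0.99 * (-2.33)^2 ≈ 5.37
i=3: S_3 = 0.99 * (-2.33)^3 ≈ -12.52
The first 4 terms are: [0.99, -2.31, 5.37, -12.52]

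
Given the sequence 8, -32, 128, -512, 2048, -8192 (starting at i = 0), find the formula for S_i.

Check ratios: -32 / 8 = -4.0
Common ratio r = -4.
First term a = 8.
Formula: S_i = 8 * (-4)^i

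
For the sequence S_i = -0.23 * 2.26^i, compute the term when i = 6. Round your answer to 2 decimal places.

S_6 = -0.23 * 2.26^6 ≈ -0.23 * 133.2449 ≈ -30.65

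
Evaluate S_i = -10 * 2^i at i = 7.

S_7 = -10 * 2^7 = -10 * 128 = -1280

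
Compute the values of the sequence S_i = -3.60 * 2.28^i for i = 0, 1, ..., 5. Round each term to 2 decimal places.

This is a geometric sequence.
i=0: S_0 = -3.6 * 2.28^0 = -3.6
i=1: S_1 = -3.6 * 2.28^1 ≈ -8.21
i=2: S_2 = -3.6 * 2.28^2 ≈ -18.71
i=3: S_3 = -3.6 * 2.28^3 ≈ -42.67
i=4: S_4 = -3.6 * 2.28^4 ≈ -97.28
i=5: S_5 = -3.6 * 2.28^5 ≈ -221.81
The first 6 terms are: [-3.6, -8.21, -18.71, -42.67, -97.28, -221.81]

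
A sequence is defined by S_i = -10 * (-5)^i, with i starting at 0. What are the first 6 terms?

This is a geometric sequence.
i=0: S_0 = -10 * (-5)^0 = -10
i=1: S_1 = -10 * (-5)^1 = 50
i=2: S_2 = -10 * (-5)^2 = -250
i=3: S_3 = -10 * (-5)^3 = 1250
i=4: S_4 = -10 * (-5)^4 = -6250
i=5: S_5 = -10 * (-5)^5 = 31250
The first 6 terms are: [-10, 50, -250, 1250, -6250, 31250]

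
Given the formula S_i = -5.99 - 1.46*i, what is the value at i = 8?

S_8 = -5.99 + -1.46*8 = -5.99 + -11.68 = -17.67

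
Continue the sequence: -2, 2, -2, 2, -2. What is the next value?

Ratios: 2 / -2 = -1.0
This is a geometric sequence with common ratio r = -1.
Next term = -2 * -1 = 2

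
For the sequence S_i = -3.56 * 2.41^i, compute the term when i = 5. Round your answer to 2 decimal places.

S_5 = -3.56 * 2.41^5 ≈ -3.56 * 81.299 ≈ -289.42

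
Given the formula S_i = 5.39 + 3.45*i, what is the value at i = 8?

S_8 = 5.39 + 3.45*8 = 5.39 + 27.6 = 32.99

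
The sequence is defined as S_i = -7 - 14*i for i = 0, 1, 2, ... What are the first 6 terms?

This is an arithmetic sequence.
i=0: S_0 = -7 + -14*0 = -7
i=1: S_1 = -7 + -14*1 = -21
i=2: S_2 = -7 + -14*2 = -35
i=3: S_3 = -7 + -14*3 = -49
i=4: S_4 = -7 + -14*4 = -63
i=5: S_5 = -7 + -14*5 = -77
The first 6 terms are: [-7, -21, -35, -49, -63, -77]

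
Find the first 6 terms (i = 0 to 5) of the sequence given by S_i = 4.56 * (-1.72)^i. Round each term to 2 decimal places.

This is a geometric sequence.
i=0: S_0 = 4.56 * (-1.72)^0 = 4.56
i=1: S_1 = 4.56 * (-1.72)^1 ≈ -7.84
i=2: S_2 = 4.56 * (-1.72)^2 ≈ 13.49
i=3: S_3 = 4.56 * (-1.72)^3 ≈ -23.2
i=4: S_4 = 4.56 * (-1.72)^4 ≈ 39.91
i=5: S_5 = 4.56 * (-1.72)^5 ≈ -68.64
The first 6 terms are: [4.56, -7.84, 13.49, -23.2, 39.91, -68.64]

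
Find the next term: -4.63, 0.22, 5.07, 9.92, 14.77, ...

Differences: 0.22 - -4.63 = 4.85
This is an arithmetic sequence with common difference d = 4.85.
Next term = 14.77 + 4.85 = 19.62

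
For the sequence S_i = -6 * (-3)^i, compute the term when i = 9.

S_9 = -6 * (-3)^9 = -6 * -19683 = 118098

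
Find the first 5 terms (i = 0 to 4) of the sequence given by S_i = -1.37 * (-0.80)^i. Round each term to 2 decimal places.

This is a geometric sequence.
i=0: S_0 = -1.37 * (-0.8)^0 = -1.37
i=1: S_1 = -1.37 * (-0.8)^1 ≈ 1.1
i=2: S_2 = -1.37 * (-0.8)^2 ≈ -0.88
i=3: S_3 = -1.37 * (-0.8)^3 ≈ 0.7
i=4: S_4 = -1.37 * (-0.8)^4 ≈ -0.56
The first 5 terms are: [-1.37, 1.1, -0.88, 0.7, -0.56]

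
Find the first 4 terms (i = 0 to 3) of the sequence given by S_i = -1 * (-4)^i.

This is a geometric sequence.
i=0: S_0 = -1 * (-4)^0 = -1
i=1: S_1 = -1 * (-4)^1 = 4
i=2: S_2 = -1 * (-4)^2 = -16
i=3: S_3 = -1 * (-4)^3 = 64
The first 4 terms are: [-1, 4, -16, 64]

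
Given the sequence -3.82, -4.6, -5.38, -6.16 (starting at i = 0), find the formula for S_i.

Check differences: -4.6 - -3.82 = -0.78
-5.38 - -4.6 = -0.78
Common difference d = -0.78.
First term a = -3.82.
Formula: S_i = -3.82 - 0.78*i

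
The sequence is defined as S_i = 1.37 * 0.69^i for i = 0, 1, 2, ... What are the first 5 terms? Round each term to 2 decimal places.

This is a geometric sequence.
i=0: S_0 = 1.37 * 0.69^0 = 1.37
i=1: S_1 = 1.37 * 0.69^1 ≈ 0.95
i=2: S_2 = 1.37 * 0.69^2 ≈ 0.65
i=3: S_3 = 1.37 * 0.69^3 ≈ 0.45
i=4: S_4 = 1.37 * 0.69^4 ≈ 0.31
The first 5 terms are: [1.37, 0.95, 0.65, 0.45, 0.31]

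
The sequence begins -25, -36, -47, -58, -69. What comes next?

Differences: -36 - -25 = -11
This is an arithmetic sequence with common difference d = -11.
Next term = -69 + -11 = -80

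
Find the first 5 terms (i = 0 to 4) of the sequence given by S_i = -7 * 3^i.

This is a geometric sequence.
i=0: S_0 = -7 * 3^0 = -7
i=1: S_1 = -7 * 3^1 = -21
i=2: S_2 = -7 * 3^2 = -63
i=3: S_3 = -7 * 3^3 = -189
i=4: S_4 = -7 * 3^4 = -567
The first 5 terms are: [-7, -21, -63, -189, -567]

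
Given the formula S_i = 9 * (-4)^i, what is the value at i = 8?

S_8 = 9 * (-4)^8 = 9 * 65536 = 589824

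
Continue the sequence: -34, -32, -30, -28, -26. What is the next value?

Differences: -32 - -34 = 2
This is an arithmetic sequence with common difference d = 2.
Next term = -26 + 2 = -24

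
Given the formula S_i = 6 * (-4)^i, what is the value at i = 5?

S_5 = 6 * (-4)^5 = 6 * -1024 = -6144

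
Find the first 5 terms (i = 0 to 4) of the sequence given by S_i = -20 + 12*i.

This is an arithmetic sequence.
i=0: S_0 = -20 + 12*0 = -20
i=1: S_1 = -20 + 12*1 = -8
i=2: S_2 = -20 + 12*2 = 4
i=3: S_3 = -20 + 12*3 = 16
i=4: S_4 = -20 + 12*4 = 28
The first 5 terms are: [-20, -8, 4, 16, 28]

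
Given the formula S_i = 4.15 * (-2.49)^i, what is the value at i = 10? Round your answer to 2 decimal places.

S_10 = 4.15 * (-2.49)^10 ≈ 4.15 * 9162.0672 ≈ 38022.58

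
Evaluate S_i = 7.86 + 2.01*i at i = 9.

S_9 = 7.86 + 2.01*9 = 7.86 + 18.09 = 25.95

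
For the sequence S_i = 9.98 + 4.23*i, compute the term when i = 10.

S_10 = 9.98 + 4.23*10 = 9.98 + 42.3 = 52.28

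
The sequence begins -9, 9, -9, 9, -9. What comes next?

Ratios: 9 / -9 = -1.0
This is a geometric sequence with common ratio r = -1.
Next term = -9 * -1 = 9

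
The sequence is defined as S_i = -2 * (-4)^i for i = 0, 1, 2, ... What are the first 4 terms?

This is a geometric sequence.
i=0: S_0 = -2 * (-4)^0 = -2
i=1: S_1 = -2 * (-4)^1 = 8
i=2: S_2 = -2 * (-4)^2 = -32
i=3: S_3 = -2 * (-4)^3 = 128
The first 4 terms are: [-2, 8, -32, 128]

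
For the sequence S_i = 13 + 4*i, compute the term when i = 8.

S_8 = 13 + 4*8 = 13 + 32 = 45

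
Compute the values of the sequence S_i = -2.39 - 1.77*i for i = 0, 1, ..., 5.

This is an arithmetic sequence.
i=0: S_0 = -2.39 + -1.77*0 = -2.39
i=1: S_1 = -2.39 + -1.77*1 = -4.16
i=2: S_2 = -2.39 + -1.77*2 = -5.93
i=3: S_3 = -2.39 + -1.77*3 = -7.7
i=4: S_4 = -2.39 + -1.77*4 = -9.47
i=5: S_5 = -2.39 + -1.77*5 = -11.24
The first 6 terms are: [-2.39, -4.16, -5.93, -7.7, -9.47, -11.24]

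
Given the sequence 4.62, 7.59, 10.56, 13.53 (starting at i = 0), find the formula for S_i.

Check differences: 7.59 - 4.62 = 2.97
10.56 - 7.59 = 2.97
Common difference d = 2.97.
First term a = 4.62.
Formula: S_i = 4.62 + 2.97*i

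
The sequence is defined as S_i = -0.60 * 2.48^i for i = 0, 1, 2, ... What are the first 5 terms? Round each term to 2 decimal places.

This is a geometric sequence.
i=0: S_0 = -0.6 * 2.48^0 = -0.6
i=1: S_1 = -0.6 * 2.48^1 ≈ -1.49
i=2: S_2 = -0.6 * 2.48^2 ≈ -3.69
i=3: S_3 = -0.6 * 2.48^3 ≈ -9.15
i=4: S_4 = -0.6 * 2.48^4 ≈ -22.7
The first 5 terms are: [-0.6, -1.49, -3.69, -9.15, -22.7]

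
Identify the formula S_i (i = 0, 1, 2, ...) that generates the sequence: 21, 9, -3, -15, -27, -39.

Check differences: 9 - 21 = -12
-3 - 9 = -12
Common difference d = -12.
First term a = 21.
Formula: S_i = 21 - 12*i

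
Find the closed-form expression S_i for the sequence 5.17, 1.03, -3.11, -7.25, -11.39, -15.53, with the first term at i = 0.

Check differences: 1.03 - 5.17 = -4.14
-3.11 - 1.03 = -4.14
Common difference d = -4.14.
First term a = 5.17.
Formula: S_i = 5.17 - 4.14*i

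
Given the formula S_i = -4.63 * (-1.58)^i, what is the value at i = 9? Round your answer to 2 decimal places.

S_9 = -4.63 * (-1.58)^9 ≈ -4.63 * -61.364 ≈ 284.12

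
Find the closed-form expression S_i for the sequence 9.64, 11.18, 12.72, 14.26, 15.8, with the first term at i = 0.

Check differences: 11.18 - 9.64 = 1.54
12.72 - 11.18 = 1.54
Common difference d = 1.54.
First term a = 9.64.
Formula: S_i = 9.64 + 1.54*i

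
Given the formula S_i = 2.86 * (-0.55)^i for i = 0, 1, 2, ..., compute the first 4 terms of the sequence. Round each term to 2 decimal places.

This is a geometric sequence.
i=0: S_0 = 2.86 * (-0.55)^0 = 2.86
i=1: S_1 = 2.86 * (-0.55)^1 ≈ -1.57
i=2: S_2 = 2.86 * (-0.55)^2 ≈ 0.87
i=3: S_3 = 2.86 * (-0.55)^3 ≈ -0.48
The first 4 terms are: [2.86, -1.57, 0.87, -0.48]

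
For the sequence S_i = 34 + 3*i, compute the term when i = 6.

S_6 = 34 + 3*6 = 34 + 18 = 52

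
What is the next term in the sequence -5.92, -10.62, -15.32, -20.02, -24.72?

Differences: -10.62 - -5.92 = -4.7
This is an arithmetic sequence with common difference d = -4.7.
Next term = -24.72 + -4.7 = -29.42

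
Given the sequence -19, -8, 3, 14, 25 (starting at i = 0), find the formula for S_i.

Check differences: -8 - -19 = 11
3 - -8 = 11
Common difference d = 11.
First term a = -19.
Formula: S_i = -19 + 11*i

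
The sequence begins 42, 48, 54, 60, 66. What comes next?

Differences: 48 - 42 = 6
This is an arithmetic sequence with common difference d = 6.
Next term = 66 + 6 = 72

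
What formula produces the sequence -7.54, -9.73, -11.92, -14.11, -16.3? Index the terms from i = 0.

Check differences: -9.73 - -7.54 = -2.19
-11.92 - -9.73 = -2.19
Common difference d = -2.19.
First term a = -7.54.
Formula: S_i = -7.54 - 2.19*i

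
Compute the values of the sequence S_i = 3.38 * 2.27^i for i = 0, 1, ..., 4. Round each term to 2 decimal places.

This is a geometric sequence.
i=0: S_0 = 3.38 * 2.27^0 = 3.38
i=1: S_1 = 3.38 * 2.27^1 ≈ 7.67
i=2: S_2 = 3.38 * 2.27^2 ≈ 17.42
i=3: S_3 = 3.38 * 2.27^3 ≈ 39.54
i=4: S_4 = 3.38 * 2.27^4 ≈ 89.75
The first 5 terms are: [3.38, 7.67, 17.42, 39.54, 89.75]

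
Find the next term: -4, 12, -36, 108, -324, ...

Ratios: 12 / -4 = -3.0
This is a geometric sequence with common ratio r = -3.
Next term = -324 * -3 = 972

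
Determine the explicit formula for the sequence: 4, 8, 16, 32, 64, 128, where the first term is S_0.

Check ratios: 8 / 4 = 2.0
Common ratio r = 2.
First term a = 4.
Formula: S_i = 4 * 2^i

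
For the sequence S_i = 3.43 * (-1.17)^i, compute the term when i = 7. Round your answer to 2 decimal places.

S_7 = 3.43 * (-1.17)^7 ≈ 3.43 * -3.0012 ≈ -10.29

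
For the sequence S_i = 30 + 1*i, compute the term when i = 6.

S_6 = 30 + 1*6 = 30 + 6 = 36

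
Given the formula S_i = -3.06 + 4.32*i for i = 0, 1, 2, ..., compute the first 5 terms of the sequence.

This is an arithmetic sequence.
i=0: S_0 = -3.06 + 4.32*0 = -3.06
i=1: S_1 = -3.06 + 4.32*1 = 1.26
i=2: S_2 = -3.06 + 4.32*2 = 5.58
i=3: S_3 = -3.06 + 4.32*3 = 9.9
i=4: S_4 = -3.06 + 4.32*4 = 14.22
The first 5 terms are: [-3.06, 1.26, 5.58, 9.9, 14.22]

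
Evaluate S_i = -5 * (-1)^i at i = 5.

S_5 = -5 * (-1)^5 = -5 * -1 = 5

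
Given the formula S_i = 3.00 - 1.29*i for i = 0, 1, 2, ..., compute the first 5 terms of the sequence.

This is an arithmetic sequence.
i=0: S_0 = 3.0 + -1.29*0 = 3.0
i=1: S_1 = 3.0 + -1.29*1 = 1.71
i=2: S_2 = 3.0 + -1.29*2 = 0.42
i=3: S_3 = 3.0 + -1.29*3 = -0.87
i=4: S_4 = 3.0 + -1.29*4 = -2.16
The first 5 terms are: [3.0, 1.71, 0.42, -0.87, -2.16]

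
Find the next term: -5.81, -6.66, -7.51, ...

Differences: -6.66 - -5.81 = -0.85
This is an arithmetic sequence with common difference d = -0.85.
Next term = -7.51 + -0.85 = -8.36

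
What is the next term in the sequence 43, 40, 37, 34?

Differences: 40 - 43 = -3
This is an arithmetic sequence with common difference d = -3.
Next term = 34 + -3 = 31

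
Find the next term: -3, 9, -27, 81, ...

Ratios: 9 / -3 = -3.0
This is a geometric sequence with common ratio r = -3.
Next term = 81 * -3 = -243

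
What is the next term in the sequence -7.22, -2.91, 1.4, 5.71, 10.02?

Differences: -2.91 - -7.22 = 4.31
This is an arithmetic sequence with common difference d = 4.31.
Next term = 10.02 + 4.31 = 14.33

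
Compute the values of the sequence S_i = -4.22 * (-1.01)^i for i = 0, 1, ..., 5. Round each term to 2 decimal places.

This is a geometric sequence.
i=0: S_0 = -4.22 * (-1.01)^0 = -4.22
i=1: S_1 = -4.22 * (-1.01)^1 ≈ 4.26
i=2: S_2 = -4.22 * (-1.01)^2 ≈ -4.3
i=3: S_3 = -4.22 * (-1.01)^3 ≈ 4.35
i=4: S_4 = -4.22 * (-1.01)^4 ≈ -4.39
i=5: S_5 = -4.22 * (-1.01)^5 ≈ 4.44
The first 6 terms are: [-4.22, 4.26, -4.3, 4.35, -4.39, 4.44]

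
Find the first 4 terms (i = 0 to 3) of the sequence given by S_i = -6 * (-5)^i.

This is a geometric sequence.
i=0: S_0 = -6 * (-5)^0 = -6
i=1: S_1 = -6 * (-5)^1 = 30
i=2: S_2 = -6 * (-5)^2 = -150
i=3: S_3 = -6 * (-5)^3 = 750
The first 4 terms are: [-6, 30, -150, 750]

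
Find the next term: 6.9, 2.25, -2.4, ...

Differences: 2.25 - 6.9 = -4.65
This is an arithmetic sequence with common difference d = -4.65.
Next term = -2.4 + -4.65 = -7.05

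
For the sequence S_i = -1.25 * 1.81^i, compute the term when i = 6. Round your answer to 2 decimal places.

S_6 = -1.25 * 1.81^6 ≈ -1.25 * 35.1618 ≈ -43.95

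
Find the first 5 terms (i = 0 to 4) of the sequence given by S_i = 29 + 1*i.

This is an arithmetic sequence.
i=0: S_0 = 29 + 1*0 = 29
i=1: S_1 = 29 + 1*1 = 30
i=2: S_2 = 29 + 1*2 = 31
i=3: S_3 = 29 + 1*3 = 32
i=4: S_4 = 29 + 1*4 = 33
The first 5 terms are: [29, 30, 31, 32, 33]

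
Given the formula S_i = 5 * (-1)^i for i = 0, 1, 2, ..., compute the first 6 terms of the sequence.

This is a geometric sequence.
i=0: S_0 = 5 * (-1)^0 = 5
i=1: S_1 = 5 * (-1)^1 = -5
i=2: S_2 = 5 * (-1)^2 = 5
i=3: S_3 = 5 * (-1)^3 = -5
i=4: S_4 = 5 * (-1)^4 = 5
i=5: S_5 = 5 * (-1)^5 = -5
The first 6 terms are: [5, -5, 5, -5, 5, -5]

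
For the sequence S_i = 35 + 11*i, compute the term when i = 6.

S_6 = 35 + 11*6 = 35 + 66 = 101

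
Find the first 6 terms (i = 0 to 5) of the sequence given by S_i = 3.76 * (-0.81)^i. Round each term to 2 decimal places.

This is a geometric sequence.
i=0: S_0 = 3.76 * (-0.81)^0 = 3.76
i=1: S_1 = 3.76 * (-0.81)^1 ≈ -3.05
i=2: S_2 = 3.76 * (-0.81)^2 ≈ 2.47
i=3: S_3 = 3.76 * (-0.81)^3 ≈ -2.0
i=4: S_4 = 3.76 * (-0.81)^4 ≈ 1.62
i=5: S_5 = 3.76 * (-0.81)^5 ≈ -1.31
The first 6 terms are: [3.76, -3.05, 2.47, -2.0, 1.62, -1.31]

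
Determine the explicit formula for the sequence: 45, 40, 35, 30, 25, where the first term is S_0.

Check differences: 40 - 45 = -5
35 - 40 = -5
Common difference d = -5.
First term a = 45.
Formula: S_i = 45 - 5*i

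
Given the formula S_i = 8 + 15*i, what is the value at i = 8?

S_8 = 8 + 15*8 = 8 + 120 = 128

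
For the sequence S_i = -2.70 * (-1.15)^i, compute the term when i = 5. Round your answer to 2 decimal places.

S_5 = -2.7 * (-1.15)^5 ≈ -2.7 * -2.0114 ≈ 5.43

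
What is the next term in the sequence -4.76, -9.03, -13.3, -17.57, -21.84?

Differences: -9.03 - -4.76 = -4.27
This is an arithmetic sequence with common difference d = -4.27.
Next term = -21.84 + -4.27 = -26.11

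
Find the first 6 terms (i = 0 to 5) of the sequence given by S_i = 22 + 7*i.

This is an arithmetic sequence.
i=0: S_0 = 22 + 7*0 = 22
i=1: S_1 = 22 + 7*1 = 29
i=2: S_2 = 22 + 7*2 = 36
i=3: S_3 = 22 + 7*3 = 43
i=4: S_4 = 22 + 7*4 = 50
i=5: S_5 = 22 + 7*5 = 57
The first 6 terms are: [22, 29, 36, 43, 50, 57]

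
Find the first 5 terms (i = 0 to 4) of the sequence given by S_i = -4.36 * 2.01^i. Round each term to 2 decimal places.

This is a geometric sequence.
i=0: S_0 = -4.36 * 2.01^0 = -4.36
i=1: S_1 = -4.36 * 2.01^1 ≈ -8.76
i=2: S_2 = -4.36 * 2.01^2 ≈ -17.61
i=3: S_3 = -4.36 * 2.01^3 ≈ -35.41
i=4: S_4 = -4.36 * 2.01^4 ≈ -71.17
The first 5 terms are: [-4.36, -8.76, -17.61, -35.41, -71.17]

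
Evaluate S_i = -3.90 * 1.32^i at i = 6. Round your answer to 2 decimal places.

S_6 = -3.9 * 1.32^6 ≈ -3.9 * 5.2899 ≈ -20.63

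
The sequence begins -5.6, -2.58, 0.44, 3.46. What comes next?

Differences: -2.58 - -5.6 = 3.02
This is an arithmetic sequence with common difference d = 3.02.
Next term = 3.46 + 3.02 = 6.48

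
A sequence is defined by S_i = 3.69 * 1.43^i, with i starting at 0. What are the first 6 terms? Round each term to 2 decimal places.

This is a geometric sequence.
i=0: S_0 = 3.69 * 1.43^0 = 3.69
i=1: S_1 = 3.69 * 1.43^1 ≈ 5.28
i=2: S_2 = 3.69 * 1.43^2 ≈ 7.55
i=3: S_3 = 3.69 * 1.43^3 ≈ 10.79
i=4: S_4 = 3.69 * 1.43^4 ≈ 15.43
i=5: S_5 = 3.69 * 1.43^5 ≈ 22.07
The first 6 terms are: [3.69, 5.28, 7.55, 10.79, 15.43, 22.07]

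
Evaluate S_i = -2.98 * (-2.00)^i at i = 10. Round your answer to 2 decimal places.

S_10 = -2.98 * (-2.0)^10 = -2.98 * 1024 = -3051.52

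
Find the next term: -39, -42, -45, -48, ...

Differences: -42 - -39 = -3
This is an arithmetic sequence with common difference d = -3.
Next term = -48 + -3 = -51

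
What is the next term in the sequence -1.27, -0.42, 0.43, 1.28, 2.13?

Differences: -0.42 - -1.27 = 0.85
This is an arithmetic sequence with common difference d = 0.85.
Next term = 2.13 + 0.85 = 2.98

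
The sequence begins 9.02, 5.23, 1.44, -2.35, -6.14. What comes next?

Differences: 5.23 - 9.02 = -3.79
This is an arithmetic sequence with common difference d = -3.79.
Next term = -6.14 + -3.79 = -9.93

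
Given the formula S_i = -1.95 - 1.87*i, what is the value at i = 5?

S_5 = -1.95 + -1.87*5 = -1.95 + -9.35 = -11.3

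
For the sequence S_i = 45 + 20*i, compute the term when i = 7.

S_7 = 45 + 20*7 = 45 + 140 = 185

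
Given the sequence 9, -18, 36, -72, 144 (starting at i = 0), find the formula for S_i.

Check ratios: -18 / 9 = -2.0
Common ratio r = -2.
First term a = 9.
Formula: S_i = 9 * (-2)^i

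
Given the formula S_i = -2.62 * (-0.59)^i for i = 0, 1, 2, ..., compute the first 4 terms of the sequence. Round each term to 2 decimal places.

This is a geometric sequence.
i=0: S_0 = -2.62 * (-0.59)^0 = -2.62
i=1: S_1 = -2.62 * (-0.59)^1 ≈ 1.55
i=2: S_2 = -2.62 * (-0.59)^2 ≈ -0.91
i=3: S_3 = -2.62 * (-0.59)^3 ≈ 0.54
The first 4 terms are: [-2.62, 1.55, -0.91, 0.54]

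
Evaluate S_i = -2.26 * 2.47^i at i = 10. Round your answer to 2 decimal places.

S_10 = -2.26 * 2.47^10 ≈ -2.26 * 8452.1955 ≈ -19101.96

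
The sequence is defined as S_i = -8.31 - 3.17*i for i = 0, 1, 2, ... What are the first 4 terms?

This is an arithmetic sequence.
i=0: S_0 = -8.31 + -3.17*0 = -8.31
i=1: S_1 = -8.31 + -3.17*1 = -11.48
i=2: S_2 = -8.31 + -3.17*2 = -14.65
i=3: S_3 = -8.31 + -3.17*3 = -17.82
The first 4 terms are: [-8.31, -11.48, -14.65, -17.82]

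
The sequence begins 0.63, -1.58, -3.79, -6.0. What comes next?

Differences: -1.58 - 0.63 = -2.21
This is an arithmetic sequence with common difference d = -2.21.
Next term = -6.0 + -2.21 = -8.21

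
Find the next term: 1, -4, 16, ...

Ratios: -4 / 1 = -4.0
This is a geometric sequence with common ratio r = -4.
Next term = 16 * -4 = -64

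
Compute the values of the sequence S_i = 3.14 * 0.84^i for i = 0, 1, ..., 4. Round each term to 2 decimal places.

This is a geometric sequence.
i=0: S_0 = 3.14 * 0.84^0 = 3.14
i=1: S_1 = 3.14 * 0.84^1 ≈ 2.64
i=2: S_2 = 3.14 * 0.84^2 ≈ 2.22
i=3: S_3 = 3.14 * 0.84^3 ≈ 1.86
i=4: S_4 = 3.14 * 0.84^4 ≈ 1.56
The first 5 terms are: [3.14, 2.64, 2.22, 1.86, 1.56]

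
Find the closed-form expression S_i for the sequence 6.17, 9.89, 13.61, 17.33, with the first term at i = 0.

Check differences: 9.89 - 6.17 = 3.72
13.61 - 9.89 = 3.72
Common difference d = 3.72.
First term a = 6.17.
Formula: S_i = 6.17 + 3.72*i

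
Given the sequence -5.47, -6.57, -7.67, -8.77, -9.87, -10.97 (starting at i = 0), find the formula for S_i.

Check differences: -6.57 - -5.47 = -1.1
-7.67 - -6.57 = -1.1
Common difference d = -1.1.
First term a = -5.47.
Formula: S_i = -5.47 - 1.10*i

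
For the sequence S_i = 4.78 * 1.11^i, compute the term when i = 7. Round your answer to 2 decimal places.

S_7 = 4.78 * 1.11^7 ≈ 4.78 * 2.0762 ≈ 9.92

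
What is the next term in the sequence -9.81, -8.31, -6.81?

Differences: -8.31 - -9.81 = 1.5
This is an arithmetic sequence with common difference d = 1.5.
Next term = -6.81 + 1.5 = -5.31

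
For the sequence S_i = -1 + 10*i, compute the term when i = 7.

S_7 = -1 + 10*7 = -1 + 70 = 69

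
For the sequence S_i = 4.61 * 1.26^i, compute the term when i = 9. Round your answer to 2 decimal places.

S_9 = 4.61 * 1.26^9 ≈ 4.61 * 8.0045 ≈ 36.9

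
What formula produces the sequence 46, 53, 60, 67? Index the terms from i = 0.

Check differences: 53 - 46 = 7
60 - 53 = 7
Common difference d = 7.
First term a = 46.
Formula: S_i = 46 + 7*i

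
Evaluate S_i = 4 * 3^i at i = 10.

S_10 = 4 * 3^10 = 4 * 59049 = 236196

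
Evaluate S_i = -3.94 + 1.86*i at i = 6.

S_6 = -3.94 + 1.86*6 = -3.94 + 11.16 = 7.22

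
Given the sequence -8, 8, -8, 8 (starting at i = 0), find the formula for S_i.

Check ratios: 8 / -8 = -1.0
Common ratio r = -1.
First term a = -8.
Formula: S_i = -8 * (-1)^i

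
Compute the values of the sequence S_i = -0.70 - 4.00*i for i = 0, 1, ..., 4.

This is an arithmetic sequence.
i=0: S_0 = -0.7 + -4.0*0 = -0.7
i=1: S_1 = -0.7 + -4.0*1 = -4.7
i=2: S_2 = -0.7 + -4.0*2 = -8.7
i=3: S_3 = -0.7 + -4.0*3 = -12.7
i=4: S_4 = -0.7 + -4.0*4 = -16.7
The first 5 terms are: [-0.7, -4.7, -8.7, -12.7, -16.7]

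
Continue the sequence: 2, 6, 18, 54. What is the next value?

Ratios: 6 / 2 = 3.0
This is a geometric sequence with common ratio r = 3.
Next term = 54 * 3 = 162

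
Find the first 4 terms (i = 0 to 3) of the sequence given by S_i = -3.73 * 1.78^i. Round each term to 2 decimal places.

This is a geometric sequence.
i=0: S_0 = -3.73 * 1.78^0 = -3.73
i=1: S_1 = -3.73 * 1.78^1 ≈ -6.64
i=2: S_2 = -3.73 * 1.78^2 ≈ -11.82
i=3: S_3 = -3.73 * 1.78^3 ≈ -21.04
The first 4 terms are: [-3.73, -6.64, -11.82, -21.04]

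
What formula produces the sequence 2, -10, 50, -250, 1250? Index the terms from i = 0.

Check ratios: -10 / 2 = -5.0
Common ratio r = -5.
First term a = 2.
Formula: S_i = 2 * (-5)^i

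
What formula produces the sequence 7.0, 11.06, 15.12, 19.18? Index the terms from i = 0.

Check differences: 11.06 - 7.0 = 4.06
15.12 - 11.06 = 4.06
Common difference d = 4.06.
First term a = 7.0.
Formula: S_i = 7.00 + 4.06*i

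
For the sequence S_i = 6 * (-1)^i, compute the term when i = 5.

S_5 = 6 * (-1)^5 = 6 * -1 = -6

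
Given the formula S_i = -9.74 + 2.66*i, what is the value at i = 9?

S_9 = -9.74 + 2.66*9 = -9.74 + 23.94 = 14.2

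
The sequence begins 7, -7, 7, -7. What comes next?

Ratios: -7 / 7 = -1.0
This is a geometric sequence with common ratio r = -1.
Next term = -7 * -1 = 7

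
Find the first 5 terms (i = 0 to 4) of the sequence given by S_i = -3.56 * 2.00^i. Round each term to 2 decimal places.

This is a geometric sequence.
i=0: S_0 = -3.56 * 2.0^0 = -3.56
i=1: S_1 = -3.56 * 2.0^1 = -7.12
i=2: S_2 = -3.56 * 2.0^2 = -14.24
i=3: S_3 = -3.56 * 2.0^3 = -28.48
i=4: S_4 = -3.56 * 2.0^4 = -56.96
The first 5 terms are: [-3.56, -7.12, -14.24, -28.48, -56.96]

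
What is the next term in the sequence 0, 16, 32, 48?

Differences: 16 - 0 = 16
This is an arithmetic sequence with common difference d = 16.
Next term = 48 + 16 = 64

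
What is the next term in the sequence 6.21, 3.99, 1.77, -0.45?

Differences: 3.99 - 6.21 = -2.22
This is an arithmetic sequence with common difference d = -2.22.
Next term = -0.45 + -2.22 = -2.67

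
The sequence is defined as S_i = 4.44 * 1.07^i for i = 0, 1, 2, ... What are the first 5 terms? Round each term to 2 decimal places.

This is a geometric sequence.
i=0: S_0 = 4.44 * 1.07^0 = 4.44
i=1: S_1 = 4.44 * 1.07^1 ≈ 4.75
i=2: S_2 = 4.44 * 1.07^2 ≈ 5.08
i=3: S_3 = 4.44 * 1.07^3 ≈ 5.44
i=4: S_4 = 4.44 * 1.07^4 ≈ 5.82
The first 5 terms are: [4.44, 4.75, 5.08, 5.44, 5.82]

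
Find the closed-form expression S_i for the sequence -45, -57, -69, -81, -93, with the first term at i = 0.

Check differences: -57 - -45 = -12
-69 - -57 = -12
Common difference d = -12.
First term a = -45.
Formula: S_i = -45 - 12*i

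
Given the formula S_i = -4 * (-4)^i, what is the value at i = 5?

S_5 = -4 * (-4)^5 = -4 * -1024 = 4096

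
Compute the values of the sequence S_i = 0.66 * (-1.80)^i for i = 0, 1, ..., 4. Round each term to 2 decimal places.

This is a geometric sequence.
i=0: S_0 = 0.66 * (-1.8)^0 = 0.66
i=1: S_1 = 0.66 * (-1.8)^1 ≈ -1.19
i=2: S_2 = 0.66 * (-1.8)^2 ≈ 2.14
i=3: S_3 = 0.66 * (-1.8)^3 ≈ -3.85
i=4: S_4 = 0.66 * (-1.8)^4 ≈ 6.93
The first 5 terms are: [0.66, -1.19, 2.14, -3.85, 6.93]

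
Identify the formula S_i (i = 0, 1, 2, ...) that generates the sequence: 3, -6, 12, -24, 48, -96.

Check ratios: -6 / 3 = -2.0
Common ratio r = -2.
First term a = 3.
Formula: S_i = 3 * (-2)^i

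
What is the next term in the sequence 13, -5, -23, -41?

Differences: -5 - 13 = -18
This is an arithmetic sequence with common difference d = -18.
Next term = -41 + -18 = -59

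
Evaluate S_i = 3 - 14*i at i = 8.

S_8 = 3 + -14*8 = 3 + -112 = -109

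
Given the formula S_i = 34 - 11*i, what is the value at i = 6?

S_6 = 34 + -11*6 = 34 + -66 = -32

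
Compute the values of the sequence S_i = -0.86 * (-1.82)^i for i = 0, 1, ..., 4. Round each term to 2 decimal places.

This is a geometric sequence.
i=0: S_0 = -0.86 * (-1.82)^0 = -0.86
i=1: S_1 = -0.86 * (-1.82)^1 ≈ 1.57
i=2: S_2 = -0.86 * (-1.82)^2 ≈ -2.85
i=3: S_3 = -0.86 * (-1.82)^3 ≈ 5.18
i=4: S_4 = -0.86 * (-1.82)^4 ≈ -9.44
The first 5 terms are: [-0.86, 1.57, -2.85, 5.18, -9.44]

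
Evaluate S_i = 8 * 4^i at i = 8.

S_8 = 8 * 4^8 = 8 * 65536 = 524288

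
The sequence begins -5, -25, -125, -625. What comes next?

Ratios: -25 / -5 = 5.0
This is a geometric sequence with common ratio r = 5.
Next term = -625 * 5 = -3125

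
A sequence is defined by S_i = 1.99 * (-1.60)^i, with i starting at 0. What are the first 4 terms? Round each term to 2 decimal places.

This is a geometric sequence.
i=0: S_0 = 1.99 * (-1.6)^0 = 1.99
i=1: S_1 = 1.99 * (-1.6)^1 ≈ -3.18
i=2: S_2 = 1.99 * (-1.6)^2 ≈ 5.09
i=3: S_3 = 1.99 * (-1.6)^3 ≈ -8.15
The first 4 terms are: [1.99, -3.18, 5.09, -8.15]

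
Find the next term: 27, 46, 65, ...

Differences: 46 - 27 = 19
This is an arithmetic sequence with common difference d = 19.
Next term = 65 + 19 = 84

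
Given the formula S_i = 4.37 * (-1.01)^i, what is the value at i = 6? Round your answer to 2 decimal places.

S_6 = 4.37 * (-1.01)^6 ≈ 4.37 * 1.0615 ≈ 4.64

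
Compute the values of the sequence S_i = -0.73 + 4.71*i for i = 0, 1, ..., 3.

This is an arithmetic sequence.
i=0: S_0 = -0.73 + 4.71*0 = -0.73
i=1: S_1 = -0.73 + 4.71*1 = 3.98
i=2: S_2 = -0.73 + 4.71*2 = 8.69
i=3: S_3 = -0.73 + 4.71*3 = 13.4
The first 4 terms are: [-0.73, 3.98, 8.69, 13.4]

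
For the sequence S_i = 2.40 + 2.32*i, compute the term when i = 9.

S_9 = 2.4 + 2.32*9 = 2.4 + 20.88 = 23.28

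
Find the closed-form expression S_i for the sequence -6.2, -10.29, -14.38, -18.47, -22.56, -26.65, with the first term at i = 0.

Check differences: -10.29 - -6.2 = -4.09
-14.38 - -10.29 = -4.09
Common difference d = -4.09.
First term a = -6.2.
Formula: S_i = -6.20 - 4.09*i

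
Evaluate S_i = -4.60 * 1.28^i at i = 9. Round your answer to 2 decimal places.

S_9 = -4.6 * 1.28^9 ≈ -4.6 * 9.2234 ≈ -42.43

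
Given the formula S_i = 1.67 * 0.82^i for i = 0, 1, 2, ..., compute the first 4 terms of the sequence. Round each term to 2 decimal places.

This is a geometric sequence.
i=0: S_0 = 1.67 * 0.82^0 = 1.67
i=1: S_1 = 1.67 * 0.82^1 ≈ 1.37
i=2: S_2 = 1.67 * 0.82^2 ≈ 1.12
i=3: S_3 = 1.67 * 0.82^3 ≈ 0.92
The first 4 terms are: [1.67, 1.37, 1.12, 0.92]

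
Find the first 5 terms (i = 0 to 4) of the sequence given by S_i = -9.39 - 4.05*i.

This is an arithmetic sequence.
i=0: S_0 = -9.39 + -4.05*0 = -9.39
i=1: S_1 = -9.39 + -4.05*1 = -13.44
i=2: S_2 = -9.39 + -4.05*2 = -17.49
i=3: S_3 = -9.39 + -4.05*3 = -21.54
i=4: S_4 = -9.39 + -4.05*4 = -25.59
The first 5 terms are: [-9.39, -13.44, -17.49, -21.54, -25.59]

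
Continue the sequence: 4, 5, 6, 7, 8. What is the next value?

Differences: 5 - 4 = 1
This is an arithmetic sequence with common difference d = 1.
Next term = 8 + 1 = 9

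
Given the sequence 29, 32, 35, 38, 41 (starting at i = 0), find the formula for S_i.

Check differences: 32 - 29 = 3
35 - 32 = 3
Common difference d = 3.
First term a = 29.
Formula: S_i = 29 + 3*i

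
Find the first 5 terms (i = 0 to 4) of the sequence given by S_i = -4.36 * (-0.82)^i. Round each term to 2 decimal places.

This is a geometric sequence.
i=0: S_0 = -4.36 * (-0.82)^0 = -4.36
i=1: S_1 = -4.36 * (-0.82)^1 ≈ 3.58
i=2: S_2 = -4.36 * (-0.82)^2 ≈ -2.93
i=3: S_3 = -4.36 * (-0.82)^3 ≈ 2.4
i=4: S_4 = -4.36 * (-0.82)^4 ≈ -1.97
The first 5 terms are: [-4.36, 3.58, -2.93, 2.4, -1.97]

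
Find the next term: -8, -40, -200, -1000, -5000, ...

Ratios: -40 / -8 = 5.0
This is a geometric sequence with common ratio r = 5.
Next term = -5000 * 5 = -25000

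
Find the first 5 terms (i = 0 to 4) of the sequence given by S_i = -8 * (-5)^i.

This is a geometric sequence.
i=0: S_0 = -8 * (-5)^0 = -8
i=1: S_1 = -8 * (-5)^1 = 40
i=2: S_2 = -8 * (-5)^2 = -200
i=3: S_3 = -8 * (-5)^3 = 1000
i=4: S_4 = -8 * (-5)^4 = -5000
The first 5 terms are: [-8, 40, -200, 1000, -5000]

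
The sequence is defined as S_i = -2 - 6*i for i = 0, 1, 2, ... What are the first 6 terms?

This is an arithmetic sequence.
i=0: S_0 = -2 + -6*0 = -2
i=1: S_1 = -2 + -6*1 = -8
i=2: S_2 = -2 + -6*2 = -14
i=3: S_3 = -2 + -6*3 = -20
i=4: S_4 = -2 + -6*4 = -26
i=5: S_5 = -2 + -6*5 = -32
The first 6 terms are: [-2, -8, -14, -20, -26, -32]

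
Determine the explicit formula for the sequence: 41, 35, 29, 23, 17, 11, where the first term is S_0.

Check differences: 35 - 41 = -6
29 - 35 = -6
Common difference d = -6.
First term a = 41.
Formula: S_i = 41 - 6*i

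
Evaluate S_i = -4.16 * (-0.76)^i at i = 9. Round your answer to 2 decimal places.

S_9 = -4.16 * (-0.76)^9 ≈ -4.16 * -0.0846 ≈ 0.35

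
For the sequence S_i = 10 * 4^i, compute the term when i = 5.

S_5 = 10 * 4^5 = 10 * 1024 = 10240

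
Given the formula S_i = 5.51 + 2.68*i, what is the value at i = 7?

S_7 = 5.51 + 2.68*7 = 5.51 + 18.76 = 24.27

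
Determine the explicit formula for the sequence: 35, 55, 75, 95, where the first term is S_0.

Check differences: 55 - 35 = 20
75 - 55 = 20
Common difference d = 20.
First term a = 35.
Formula: S_i = 35 + 20*i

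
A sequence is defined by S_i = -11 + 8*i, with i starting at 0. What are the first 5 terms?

This is an arithmetic sequence.
i=0: S_0 = -11 + 8*0 = -11
i=1: S_1 = -11 + 8*1 = -3
i=2: S_2 = -11 + 8*2 = 5
i=3: S_3 = -11 + 8*3 = 13
i=4: S_4 = -11 + 8*4 = 21
The first 5 terms are: [-11, -3, 5, 13, 21]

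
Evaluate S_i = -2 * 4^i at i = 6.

S_6 = -2 * 4^6 = -2 * 4096 = -8192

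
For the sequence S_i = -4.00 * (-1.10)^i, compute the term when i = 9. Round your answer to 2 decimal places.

S_9 = -4.0 * (-1.1)^9 ≈ -4.0 * -2.3579 ≈ 9.43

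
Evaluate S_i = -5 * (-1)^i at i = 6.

S_6 = -5 * (-1)^6 = -5 * 1 = -5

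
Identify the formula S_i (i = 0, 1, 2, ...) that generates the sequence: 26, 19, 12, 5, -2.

Check differences: 19 - 26 = -7
12 - 19 = -7
Common difference d = -7.
First term a = 26.
Formula: S_i = 26 - 7*i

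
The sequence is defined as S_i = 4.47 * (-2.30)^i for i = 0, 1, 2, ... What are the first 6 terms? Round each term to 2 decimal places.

This is a geometric sequence.
i=0: S_0 = 4.47 * (-2.3)^0 = 4.47
i=1: S_1 = 4.47 * (-2.3)^1 ≈ -10.28
i=2: S_2 = 4.47 * (-2.3)^2 ≈ 23.65
i=3: S_3 = 4.47 * (-2.3)^3 ≈ -54.39
i=4: S_4 = 4.47 * (-2.3)^4 ≈ 125.09
i=5: S_5 = 4.47 * (-2.3)^5 ≈ -287.7
The first 6 terms are: [4.47, -10.28, 23.65, -54.39, 125.09, -287.7]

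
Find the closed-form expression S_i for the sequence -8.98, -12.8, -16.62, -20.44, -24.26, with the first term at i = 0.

Check differences: -12.8 - -8.98 = -3.82
-16.62 - -12.8 = -3.82
Common difference d = -3.82.
First term a = -8.98.
Formula: S_i = -8.98 - 3.82*i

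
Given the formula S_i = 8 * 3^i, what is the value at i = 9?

S_9 = 8 * 3^9 = 8 * 19683 = 157464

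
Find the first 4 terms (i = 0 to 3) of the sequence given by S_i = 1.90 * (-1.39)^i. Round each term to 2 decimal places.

This is a geometric sequence.
i=0: S_0 = 1.9 * (-1.39)^0 = 1.9
i=1: S_1 = 1.9 * (-1.39)^1 ≈ -2.64
i=2: S_2 = 1.9 * (-1.39)^2 ≈ 3.67
i=3: S_3 = 1.9 * (-1.39)^3 ≈ -5.1
The first 4 terms are: [1.9, -2.64, 3.67, -5.1]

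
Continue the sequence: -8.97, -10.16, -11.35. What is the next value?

Differences: -10.16 - -8.97 = -1.19
This is an arithmetic sequence with common difference d = -1.19.
Next term = -11.35 + -1.19 = -12.54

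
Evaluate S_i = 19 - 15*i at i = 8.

S_8 = 19 + -15*8 = 19 + -120 = -101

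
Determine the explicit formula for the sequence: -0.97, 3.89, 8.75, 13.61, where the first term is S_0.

Check differences: 3.89 - -0.97 = 4.86
8.75 - 3.89 = 4.86
Common difference d = 4.86.
First term a = -0.97.
Formula: S_i = -0.97 + 4.86*i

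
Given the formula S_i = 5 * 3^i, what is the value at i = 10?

S_10 = 5 * 3^10 = 5 * 59049 = 295245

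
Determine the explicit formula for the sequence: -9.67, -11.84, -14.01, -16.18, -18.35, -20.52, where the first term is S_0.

Check differences: -11.84 - -9.67 = -2.17
-14.01 - -11.84 = -2.17
Common difference d = -2.17.
First term a = -9.67.
Formula: S_i = -9.67 - 2.17*i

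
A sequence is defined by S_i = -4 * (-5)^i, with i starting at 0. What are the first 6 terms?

This is a geometric sequence.
i=0: S_0 = -4 * (-5)^0 = -4
i=1: S_1 = -4 * (-5)^1 = 20
i=2: S_2 = -4 * (-5)^2 = -100
i=3: S_3 = -4 * (-5)^3 = 500
i=4: S_4 = -4 * (-5)^4 = -2500
i=5: S_5 = -4 * (-5)^5 = 12500
The first 6 terms are: [-4, 20, -100, 500, -2500, 12500]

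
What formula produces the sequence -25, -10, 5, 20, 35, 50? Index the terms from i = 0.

Check differences: -10 - -25 = 15
5 - -10 = 15
Common difference d = 15.
First term a = -25.
Formula: S_i = -25 + 15*i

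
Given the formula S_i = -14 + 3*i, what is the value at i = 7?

S_7 = -14 + 3*7 = -14 + 21 = 7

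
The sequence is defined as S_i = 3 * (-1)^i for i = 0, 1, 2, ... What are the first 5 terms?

This is a geometric sequence.
i=0: S_0 = 3 * (-1)^0 = 3
i=1: S_1 = 3 * (-1)^1 = -3
i=2: S_2 = 3 * (-1)^2 = 3
i=3: S_3 = 3 * (-1)^3 = -3
i=4: S_4 = 3 * (-1)^4 = 3
The first 5 terms are: [3, -3, 3, -3, 3]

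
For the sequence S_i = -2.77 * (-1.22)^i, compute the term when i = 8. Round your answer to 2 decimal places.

S_8 = -2.77 * (-1.22)^8 ≈ -2.77 * 4.9077 ≈ -13.59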